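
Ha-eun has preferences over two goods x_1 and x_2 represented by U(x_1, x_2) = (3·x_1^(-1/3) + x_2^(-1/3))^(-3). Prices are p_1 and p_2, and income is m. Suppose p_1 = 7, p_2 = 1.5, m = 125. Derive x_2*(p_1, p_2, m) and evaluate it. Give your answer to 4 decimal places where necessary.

x_2* = 19.1555

From the CES first-order condition, 3·(x_2/x_1)^(4/3) = p_1/p_2.
Hence x_2/x_1 = ((1/3)·p_1/p_2)^(1/(4/3)), i.e. raised to the 0.75 power.
With the ratio pinned down, the budget gives x_1* = m/(p_1 + p_2·(x_2/x_1)) and x_2* = (x_2/x_1)·x_1*.
Numerically x_2/x_1 = 1.392881, so x_1* = 125/(7 + 1.5·1.392881) = 13.7524 and x_2* = 1.392881·13.7524 = 19.1555.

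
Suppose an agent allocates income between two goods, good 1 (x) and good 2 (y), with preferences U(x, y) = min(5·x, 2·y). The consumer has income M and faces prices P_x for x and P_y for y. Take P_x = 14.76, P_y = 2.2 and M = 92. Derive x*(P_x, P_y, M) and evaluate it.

With perfect complements, no substitution: consume in ratio x:y = 2:5.
Budget: P_x·x + P_y·(5/2)·x = M, so (2·P_x + 5·P_y)·x = 2·M.
Demand: x*(P_x,P_y,M) = 2·M/(2·P_x + 5·P_y), y* = 5·M/(2·P_x + 5·P_y).
Here 2·14.76 + 5·2.2 = 40.52, giving x* = 4.541.

x* = 4.541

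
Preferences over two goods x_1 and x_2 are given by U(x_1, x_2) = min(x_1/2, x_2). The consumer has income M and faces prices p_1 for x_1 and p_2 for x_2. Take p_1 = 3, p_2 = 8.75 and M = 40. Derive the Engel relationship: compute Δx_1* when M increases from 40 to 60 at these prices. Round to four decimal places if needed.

With perfect complements, no substitution: consume in ratio x_1:x_2 = 2:1.
Budget: p_1·x_1 + p_2·(1/2)·x_1 = M, so (2·p_1 + p_2)·x_1 = 2·M.
Demand: x_1*(p_1,p_2,M) = 2·M/(2·p_1 + p_2), x_2* = M/(2·p_1 + p_2).
Here 2·3 + 8.75 = 14.75, giving x_1* = 5.4237.
At M' = 60: x_1* = 8.1356. Change: 8.1356 − 5.4237 = 2.7119.

Δx_1* = 2.7119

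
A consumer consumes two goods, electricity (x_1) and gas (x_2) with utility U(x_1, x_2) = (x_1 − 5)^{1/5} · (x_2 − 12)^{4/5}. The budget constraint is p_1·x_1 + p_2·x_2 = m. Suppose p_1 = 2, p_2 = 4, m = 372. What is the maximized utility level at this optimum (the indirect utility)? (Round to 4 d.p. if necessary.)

V = 54.6706

After buying the subsistence bundle (5, 12), a share 0.2 of the remaining income goes to x_1: x_1* = 5 + 0.2·(m − 5p_1 − 12p_2)/p_1.
Discretionary income = 372 − 5·2 − 12·4 = 314; x_1* = 5 + 0.2·314/2 = 36.4; x_2* = 12 + 0.8·314/4 = 74.8.
Utility at the optimum: U(36.4, 74.8) = 54.6706.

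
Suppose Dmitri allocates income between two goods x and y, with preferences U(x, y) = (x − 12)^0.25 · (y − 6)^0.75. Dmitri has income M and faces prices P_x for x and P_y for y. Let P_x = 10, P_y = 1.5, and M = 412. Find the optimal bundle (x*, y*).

x* = 19.075, y* = 147.5

This is Cobb-Douglas in (x−12, y−6): tangency gives 0.25·P_y·(y−6) = 0.75·P_x·(x−12).
After buying the subsistence bundle (12, 6), a share 0.25 of the remaining income goes to x: x* = 12 + 0.25·(M − 12P_x − 6P_y)/P_x.
Discretionary income = 412 − 12·10 − 6·1.5 = 283; x* = 12 + 0.25·283/10 = 19.075; y* = 6 + 0.75·283/1.5 = 147.5.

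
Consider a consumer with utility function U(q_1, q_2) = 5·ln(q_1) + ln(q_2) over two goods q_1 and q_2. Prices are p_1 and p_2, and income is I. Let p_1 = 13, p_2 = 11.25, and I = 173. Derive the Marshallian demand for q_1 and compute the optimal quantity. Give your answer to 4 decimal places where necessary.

The MRS is 5·q_2/q_1. Set MRS = p_1/p_2.
Rearranging, p_2·q_2 = (1/5)·p_1·q_1. Substituting into the budget gives p_1·q_1·(1 + (1/5)) = I.
Demand: q_1*(p_1,p_2,I) = 5/6·I/p_1 and q_2* = 1/6·I/p_2.
At p_1=13, p_2=11.25, I=173: q_1* = 5/6·173/13 = 11.0897.

q_1* = 11.0897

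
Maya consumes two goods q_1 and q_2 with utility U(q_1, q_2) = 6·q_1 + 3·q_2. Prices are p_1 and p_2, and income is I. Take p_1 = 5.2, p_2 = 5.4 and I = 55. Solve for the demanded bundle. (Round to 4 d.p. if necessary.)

Perfect substitutes: compare marginal utility per dollar. 6/p_1 vs 3/p_2 → 1.1538 vs 0.5556.
q_1 gives more utility per dollar, so spend all income on q_1: q_1* = I/p_1, q_2* = 0.
Numerically: q_1* = 10.5769, q_2* = 0.

q_1* = 10.5769, q_2* = 0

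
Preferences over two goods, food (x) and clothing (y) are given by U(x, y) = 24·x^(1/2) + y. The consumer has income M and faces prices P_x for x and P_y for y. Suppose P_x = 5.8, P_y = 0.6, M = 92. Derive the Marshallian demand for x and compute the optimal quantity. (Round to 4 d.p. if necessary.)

x* = 1.541

MU_x = 12/√x, MU_y = 1. Tangency: 12/√x = P_x/P_y.
Solve: √x = 12·P_y/P_x, so x*(P_x,P_y) = (12·P_y/P_x)², and y* = (M − P_x·x*)/P_y.
Plugging in: x* = (12·0.6/5.8)² = 1.541.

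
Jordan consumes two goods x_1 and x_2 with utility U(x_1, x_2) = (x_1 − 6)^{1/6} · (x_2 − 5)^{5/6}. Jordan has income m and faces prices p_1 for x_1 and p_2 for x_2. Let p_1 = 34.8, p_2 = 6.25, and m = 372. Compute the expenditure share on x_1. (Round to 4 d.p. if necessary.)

share on x_1 = 0.6204

Let x_1' = x_1−6, x_2' = x_2−5. MRS = (1/5)·x_2'/x_1' = p_1/p_2.
After buying the subsistence bundle (6, 5), a share 1/6 of the remaining income goes to x_1: x_1* = 6 + 1/6·(m − 6p_1 − 5p_2)/p_1.
Discretionary income = 372 − 6·34.8 − 5·6.25 = 131.95; x_1* = 6 + 1/6·131.95/34.8 = 6.6319; x_2* = 5 + 5/6·131.95/6.25 = 22.5933.
Expenditure on x_1: 34.8·6.6319 = 230.7917; share = 0.6204.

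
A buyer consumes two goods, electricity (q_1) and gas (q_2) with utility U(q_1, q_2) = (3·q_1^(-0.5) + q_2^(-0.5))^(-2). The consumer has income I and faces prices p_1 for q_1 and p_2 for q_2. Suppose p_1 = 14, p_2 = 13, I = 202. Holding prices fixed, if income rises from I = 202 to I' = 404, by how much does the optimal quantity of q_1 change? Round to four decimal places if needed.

MU_q_1 ∝ 3·q_1^(-1.5), MU_q_2 ∝ q_2^(-1.5), so MRS = 3·(q_2/q_1)^(1.5) = p_1/p_2.
Hence q_2/q_1 = ((1/3)·p_1/p_2)^(1/(1.5)), i.e. raised to the 2/3 power.
With the ratio pinned down, the budget gives q_1* = I/(p_1 + p_2·(q_2/q_1)) and q_2* = (q_2/q_1)·q_1*.
Numerically q_2/q_1 = 0.505098, so q_1* = 202/(14 + 13·0.505098) = 9.8219.
At I' = 404: q_1* = 19.6438. Change: 19.6438 − 9.8219 = 9.8219.

Δq_1* = 9.8219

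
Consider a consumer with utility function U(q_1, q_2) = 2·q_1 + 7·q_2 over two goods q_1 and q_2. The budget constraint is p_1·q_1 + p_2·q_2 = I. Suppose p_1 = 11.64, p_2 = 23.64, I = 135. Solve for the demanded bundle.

q_1* = 0, q_2* = 5.7107

Perfect substitutes: compare marginal utility per dollar. 2/p_1 vs 7/p_2 → 0.1718 vs 0.2961.
q_2 gives more utility per dollar, so spend all income on q_2: q_2* = I/p_2, q_1* = 0.
Numerically: q_1* = 0, q_2* = 5.7107.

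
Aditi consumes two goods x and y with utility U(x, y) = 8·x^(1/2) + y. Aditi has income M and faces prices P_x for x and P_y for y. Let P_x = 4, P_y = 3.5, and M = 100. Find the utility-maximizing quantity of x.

x* = 12.25

MU_x = 4/√x, MU_y = 1. Tangency: 4/√x = P_x/P_y.
Thus x* = (4·P_y/P_x)² — independent of M — with the rest of income spent on y.
Plugging in: x* = (4·3.5/4)² = 12.25.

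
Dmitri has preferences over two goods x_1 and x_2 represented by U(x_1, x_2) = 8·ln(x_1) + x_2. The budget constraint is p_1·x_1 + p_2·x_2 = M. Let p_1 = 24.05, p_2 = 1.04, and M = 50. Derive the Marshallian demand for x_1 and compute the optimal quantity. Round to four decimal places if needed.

x_1* = 0.3459

So x_1*(p_1,p_2) = 8·p_2/p_1, independent of income; and x_2* = (M − 8·p_2)/p_2.
At the given prices: x_1* = 8·1.04/24.05 = 0.3459.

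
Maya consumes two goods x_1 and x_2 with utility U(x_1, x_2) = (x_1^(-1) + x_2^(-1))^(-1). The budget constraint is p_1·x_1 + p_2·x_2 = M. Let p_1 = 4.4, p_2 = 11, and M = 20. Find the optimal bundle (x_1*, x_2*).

From the CES first-order condition, (x_2/x_1)^(2) = p_1/p_2.
Solve for the ratio: x_2/x_1 = [p_1/p_2]^(0.5).
With the ratio pinned down, the budget gives x_1* = M/(p_1 + p_2·(x_2/x_1)) and x_2* = (x_2/x_1)·x_1*.
Numerically x_2/x_1 = 0.632456, so x_1* = 20/(4.4 + 11·0.632456) = 1.761 and x_2* = 0.632456·1.761 = 1.1138.

x_1* = 1.761, x_2* = 1.1138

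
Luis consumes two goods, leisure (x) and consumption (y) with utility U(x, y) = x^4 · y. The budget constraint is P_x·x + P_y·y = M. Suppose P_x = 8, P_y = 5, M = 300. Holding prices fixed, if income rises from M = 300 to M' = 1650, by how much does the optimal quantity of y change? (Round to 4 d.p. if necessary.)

Tangency: MRS = 4·y/x = P_x/P_y.
Rearranging, P_y·y = (1/4)·P_x·x. Substituting into the budget gives P_x·x·(1 + (1/4)) = M.
Demand: x*(P_x,P_y,M) = 0.8·M/P_x and y* = 0.2·M/P_y.
At P_x=8, P_y=5, M=300: y* = 0.2·300/5 = 12.
At M' = 1650: y* = 66. Change: 66 − 12 = 54.

Δy* = 54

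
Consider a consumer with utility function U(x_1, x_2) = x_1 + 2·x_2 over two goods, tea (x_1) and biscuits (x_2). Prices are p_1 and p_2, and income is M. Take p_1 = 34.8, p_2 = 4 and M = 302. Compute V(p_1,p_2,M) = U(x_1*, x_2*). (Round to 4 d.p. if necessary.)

Perfect substitutes: compare marginal utility per dollar. 1/p_1 vs 2/p_2 → 0.0287 vs 0.5.
x_2 gives more utility per dollar, so spend all income on x_2: x_2* = M/p_2, x_1* = 0.
Numerically: x_1* = 0, x_2* = 75.5.
Utility at the optimum: U(0, 75.5) = 151.

V = 151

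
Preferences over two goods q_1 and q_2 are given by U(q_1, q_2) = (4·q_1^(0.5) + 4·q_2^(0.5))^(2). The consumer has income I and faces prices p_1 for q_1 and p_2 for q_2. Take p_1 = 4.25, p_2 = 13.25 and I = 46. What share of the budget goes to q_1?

MRS = MU_q_1/MU_q_2 = (q_2/q_1)^(0.5). Set equal to p_1/p_2.
Solve for the ratio: q_2/q_1 = [p_1/p_2]^(2).
Substitute q_2 = (q_2/q_1)·q_1 into the budget: q_1* = I/(p_1 + p_2·(q_2/q_1)).
Numerically q_2/q_1 = 0.102884, so q_1* = 46/(4.25 + 13.25·0.102884) = 8.195 and q_2* = 0.102884·8.195 = 0.8431.
Expenditure on q_1: 4.25·8.195 = 34.8286; share = 0.7571.

share on q_1 = 0.7571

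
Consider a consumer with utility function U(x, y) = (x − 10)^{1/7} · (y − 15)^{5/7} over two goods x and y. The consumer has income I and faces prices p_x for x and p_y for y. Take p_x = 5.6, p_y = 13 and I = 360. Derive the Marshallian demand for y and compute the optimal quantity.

MRS = (1/5)·(y−15)/(x−10). Tangency with p_x/p_y gives y−15 = 5·(p_x/p_y)·(x−10).
After buying the subsistence bundle (10, 15), a share 1/6 of the remaining income goes to x: x* = 10 + 1/6·(I − 10p_x − 15p_y)/p_x.
Discretionary income = 360 − 10·5.6 − 15·13 = 109; y* = 15 + 5/6·109/13 = 21.9872.

y* = 21.9872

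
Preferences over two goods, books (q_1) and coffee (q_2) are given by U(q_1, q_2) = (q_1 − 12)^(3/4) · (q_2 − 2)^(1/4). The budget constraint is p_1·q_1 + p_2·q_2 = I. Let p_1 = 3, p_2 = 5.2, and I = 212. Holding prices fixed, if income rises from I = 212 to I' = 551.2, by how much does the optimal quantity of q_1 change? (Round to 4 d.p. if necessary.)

Δq_1* = 84.8

MRS = 3·(q_2−2)/(q_1−12). Tangency with p_1/p_2 gives q_2−2 = (1/3)·(p_1/p_2)·(q_1−12).
Substituting into the budget: q_1* = 12 + 0.75·(I − 12·p_1 − 2·p_2)/p_1, and q_2* = 2 + 0.25·(…)/p_2.
Discretionary income = 212 − 12·3 − 2·5.2 = 165.6; q_1* = 12 + 0.75·165.6/3 = 53.4.
At I' = 551.2: q_1* = 138.2. Change: 138.2 − 53.4 = 84.8.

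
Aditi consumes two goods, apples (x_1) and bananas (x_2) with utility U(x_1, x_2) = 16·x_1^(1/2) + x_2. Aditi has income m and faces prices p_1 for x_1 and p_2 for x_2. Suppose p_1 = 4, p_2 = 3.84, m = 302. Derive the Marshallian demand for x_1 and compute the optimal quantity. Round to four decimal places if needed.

x_1* = 58.9824

Solve: √x_1 = 8·p_2/p_1, so x_1*(p_1,p_2) = (8·p_2/p_1)², and x_2* = (m − p_1·x_1*)/p_2.
Plugging in: x_1* = (8·3.84/4)² = 58.9824.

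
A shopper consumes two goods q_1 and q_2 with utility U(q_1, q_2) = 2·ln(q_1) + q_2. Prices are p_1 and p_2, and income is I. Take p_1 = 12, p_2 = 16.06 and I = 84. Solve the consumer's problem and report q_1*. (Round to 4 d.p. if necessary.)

Set MRS = p_1/p_2: (2/q_1)/1 = p_1/p_2.
So q_1*(p_1,p_2) = 2·p_2/p_1, independent of income; and q_2* = (I − 2·p_2)/p_2.
At the given prices: q_1* = 2·16.06/12 = 2.6767.

q_1* = 2.6767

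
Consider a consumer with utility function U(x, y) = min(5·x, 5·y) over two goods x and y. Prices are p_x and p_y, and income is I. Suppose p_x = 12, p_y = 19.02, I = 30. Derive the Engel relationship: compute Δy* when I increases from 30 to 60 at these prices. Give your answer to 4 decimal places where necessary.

Δy* = 0.9671

Leontief preferences: the optimum is at the kink where x/5 = y/5, i.e. y = x.
Budget: p_x·x + p_y·x = I, so (5·p_x + 5·p_y)·x = 5·I.
Demand: x*(p_x,p_y,I) = 5·I/(5·p_x + 5·p_y), y* = 5·I/(5·p_x + 5·p_y).
Here 5·12 + 5·19.02 = 155.1, giving y* = 0.9671.
At I' = 60: y* = 1.9342. Change: 1.9342 − 0.9671 = 0.9671.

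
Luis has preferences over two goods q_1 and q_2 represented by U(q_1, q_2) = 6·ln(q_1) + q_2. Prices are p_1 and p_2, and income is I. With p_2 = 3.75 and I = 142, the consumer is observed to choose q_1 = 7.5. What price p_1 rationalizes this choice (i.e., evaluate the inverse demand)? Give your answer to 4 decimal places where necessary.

MU_q_1 = 6/q_1, MU_q_2 = 1. Tangency: 6/q_1 = p_1/p_2.
So q_1*(p_1,p_2) = 6·p_2/p_1, independent of income; and q_2* = (I − 6·p_2)/p_2.
Set q_1* = 7.5 in the demand function and solve for p_1: p_1 = 3.

p_1 = 3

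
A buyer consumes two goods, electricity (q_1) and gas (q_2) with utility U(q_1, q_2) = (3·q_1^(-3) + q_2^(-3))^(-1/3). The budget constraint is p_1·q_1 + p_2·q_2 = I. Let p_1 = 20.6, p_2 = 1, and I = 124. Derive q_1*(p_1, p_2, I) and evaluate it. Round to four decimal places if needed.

MRS = MU_q_1/MU_q_2 = 3·(q_2/q_1)^(4). Set equal to p_1/p_2.
Hence q_2/q_1 = ((1/3)·p_1/p_2)^(1/(4)), i.e. raised to the 0.25 power.
Substitute q_2 = (q_2/q_1)·q_1 into the budget: q_1* = I/(p_1 + p_2·(q_2/q_1)).
Numerically q_2/q_1 = 1.618775, so q_1* = 124/(20.6 + 1·1.618775) = 5.5809.

q_1* = 5.5809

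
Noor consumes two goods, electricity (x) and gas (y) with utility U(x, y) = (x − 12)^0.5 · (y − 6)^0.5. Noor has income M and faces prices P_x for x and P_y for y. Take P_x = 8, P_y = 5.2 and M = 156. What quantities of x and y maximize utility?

x* = 13.8, y* = 8.7692

MRS = (y−6)/(x−12). Tangency with P_x/P_y gives y−6 = (P_x/P_y)·(x−12).
After buying the subsistence bundle (12, 6), a share 0.5 of the remaining income goes to x: x* = 12 + 0.5·(M − 12P_x − 6P_y)/P_x.
Discretionary income = 156 − 12·8 − 6·5.2 = 28.8; x* = 12 + 0.5·28.8/8 = 13.8; y* = 6 + 0.5·28.8/5.2 = 8.7692.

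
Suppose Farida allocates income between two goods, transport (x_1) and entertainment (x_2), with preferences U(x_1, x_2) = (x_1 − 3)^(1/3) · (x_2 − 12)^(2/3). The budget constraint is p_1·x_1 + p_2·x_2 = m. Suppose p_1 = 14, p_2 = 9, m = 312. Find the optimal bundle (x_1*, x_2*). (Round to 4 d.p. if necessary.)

Let x_1' = x_1−3, x_2' = x_2−12. MRS = (1/2)·x_2'/x_1' = p_1/p_2.
After buying the subsistence bundle (3, 12), a share 1/3 of the remaining income goes to x_1: x_1* = 3 + 1/3·(m − 3p_1 − 12p_2)/p_1.
Discretionary income = 312 − 3·14 − 12·9 = 162; x_1* = 3 + 1/3·162/14 = 6.8571; x_2* = 12 + 2/3·162/9 = 24.

x_1* = 6.8571, x_2* = 24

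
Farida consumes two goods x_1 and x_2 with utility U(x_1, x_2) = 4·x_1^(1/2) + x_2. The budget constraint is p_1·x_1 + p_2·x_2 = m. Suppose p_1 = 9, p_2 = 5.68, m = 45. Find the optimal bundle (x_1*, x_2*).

x_1* = 1.5932, x_2* = 5.3981

Plugging in: x_1* = (2·5.68/9)² = 1.5932, x_2* = 5.3981.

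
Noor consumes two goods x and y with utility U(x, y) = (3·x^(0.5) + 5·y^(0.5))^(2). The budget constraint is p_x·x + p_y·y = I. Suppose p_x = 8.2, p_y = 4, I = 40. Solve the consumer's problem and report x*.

MU_x ∝ 3·x^(-0.5), MU_y ∝ 5·y^(-0.5), so MRS = (3/5)·(y/x)^(0.5) = p_x/p_y.
Solve for the ratio: y/x = [(5/3)·p_x/p_y]^(2).
Substitute y = (y/x)·x into the budget: x* = I/(p_x + p_y·(y/x)).
Numerically y/x = 11.673611, so x* = 40/(8.2 + 4·11.673611) = 0.7287.

x* = 0.7287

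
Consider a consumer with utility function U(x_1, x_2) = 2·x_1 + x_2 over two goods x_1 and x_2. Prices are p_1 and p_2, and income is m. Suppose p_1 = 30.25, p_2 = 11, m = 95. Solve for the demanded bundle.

Numerically: x_1* = 0, x_2* = 8.6364.

x_1* = 0, x_2* = 8.6364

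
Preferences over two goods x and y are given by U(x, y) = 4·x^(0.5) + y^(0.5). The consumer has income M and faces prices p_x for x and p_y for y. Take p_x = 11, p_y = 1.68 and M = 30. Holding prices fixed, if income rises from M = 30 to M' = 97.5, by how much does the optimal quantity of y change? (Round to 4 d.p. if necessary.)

Δy* = 11.6675

MRS = MU_x/MU_y = 4·(y/x)^(0.5). Set equal to p_x/p_y.
Solve for the ratio: y/x = [(1/4)·p_x/p_y]^(2).
Substitute y = (y/x)·x into the budget: x* = M/(p_x + p_y·(y/x)).
Numerically y/x = 2.679457, so x* = 30/(11 + 1.68·2.679457) = 1.9353 and y* = 2.679457·1.9353 = 5.1855.
At M' = 97.5: y* = 16.853. Change: 16.853 − 5.1855 = 11.6675.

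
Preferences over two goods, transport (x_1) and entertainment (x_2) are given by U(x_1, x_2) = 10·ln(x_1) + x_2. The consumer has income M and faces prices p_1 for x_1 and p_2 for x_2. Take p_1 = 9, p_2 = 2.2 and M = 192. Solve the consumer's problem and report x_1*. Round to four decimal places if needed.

x_1* = 2.4444

So x_1*(p_1,p_2) = 10·p_2/p_1, independent of income; and x_2* = (M − 10·p_2)/p_2.
At the given prices: x_1* = 10·2.2/9 = 2.4444.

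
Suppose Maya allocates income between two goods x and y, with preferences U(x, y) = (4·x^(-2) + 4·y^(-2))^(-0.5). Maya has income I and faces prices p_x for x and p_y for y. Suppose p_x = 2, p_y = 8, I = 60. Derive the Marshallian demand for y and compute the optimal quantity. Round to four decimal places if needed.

y* = 5.3692

From the CES first-order condition, (y/x)^(3) = p_x/p_y.
Solve for the ratio: y/x = [p_x/p_y]^(1/3).
With the ratio pinned down, the budget gives x* = I/(p_x + p_y·(y/x)) and y* = (y/x)·x*.
Numerically y/x = 0.629961, so x* = 60/(2 + 8·0.629961) = 8.5231 and y* = 0.629961·8.5231 = 5.3692.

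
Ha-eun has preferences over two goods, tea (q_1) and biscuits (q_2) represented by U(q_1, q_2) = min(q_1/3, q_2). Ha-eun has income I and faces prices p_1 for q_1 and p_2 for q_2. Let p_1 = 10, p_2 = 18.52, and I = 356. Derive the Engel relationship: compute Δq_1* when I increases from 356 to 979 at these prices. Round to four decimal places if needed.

Demand: q_1*(p_1,p_2,I) = 3·I/(3·p_1 + p_2), q_2* = I/(3·p_1 + p_2).
Here 3·10 + 18.52 = 48.52, giving q_1* = 22.0115.
At I' = 979: q_1* = 60.5317. Change: 60.5317 − 22.0115 = 38.5202.

Δq_1* = 38.5202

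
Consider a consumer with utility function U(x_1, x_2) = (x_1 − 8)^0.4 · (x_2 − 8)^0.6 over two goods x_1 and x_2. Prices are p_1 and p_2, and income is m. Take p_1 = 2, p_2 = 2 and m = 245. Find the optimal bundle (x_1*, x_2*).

Let x_1' = x_1−8, x_2' = x_2−8. MRS = (2/3)·x_2'/x_1' = p_1/p_2.
After buying the subsistence bundle (8, 8), a share 0.4 of the remaining income goes to x_1: x_1* = 8 + 0.4·(m − 8p_1 − 8p_2)/p_1.
Discretionary income = 245 − 8·2 − 8·2 = 213; x_1* = 8 + 0.4·213/2 = 50.6; x_2* = 8 + 0.6·213/2 = 71.9.

x_1* = 50.6, x_2* = 71.9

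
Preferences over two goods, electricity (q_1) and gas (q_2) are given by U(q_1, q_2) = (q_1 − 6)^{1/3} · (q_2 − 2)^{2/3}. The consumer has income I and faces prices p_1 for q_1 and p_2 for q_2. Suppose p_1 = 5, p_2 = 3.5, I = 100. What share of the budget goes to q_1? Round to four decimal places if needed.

After buying the subsistence bundle (6, 2), a share 1/3 of the remaining income goes to q_1: q_1* = 6 + 1/3·(I − 6p_1 − 2p_2)/p_1.
Discretionary income = 100 − 6·5 − 2·3.5 = 63; q_1* = 6 + 1/3·63/5 = 10.2; q_2* = 2 + 2/3·63/3.5 = 14.
Expenditure on q_1: 5·10.2 = 51; share = 0.51.

share on q_1 = 0.51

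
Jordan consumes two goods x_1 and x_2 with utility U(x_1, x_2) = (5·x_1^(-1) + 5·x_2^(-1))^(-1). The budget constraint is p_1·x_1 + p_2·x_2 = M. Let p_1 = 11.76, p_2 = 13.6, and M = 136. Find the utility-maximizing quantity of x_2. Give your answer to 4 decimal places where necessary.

MU_x_1 ∝ 5·x_1^(-2), MU_x_2 ∝ 5·x_2^(-2), so MRS = (x_2/x_1)^(2) = p_1/p_2.
Hence x_2/x_1 = (p_1/p_2)^(1/(2)), i.e. raised to the 0.5 power.
With the ratio pinned down, the budget gives x_1* = M/(p_1 + p_2·(x_2/x_1)) and x_2* = (x_2/x_1)·x_1*.
Numerically x_2/x_1 = 0.929896, so x_1* = 136/(11.76 + 13.6·0.929896) = 5.5723 and x_2* = 0.929896·5.5723 = 5.1816.

x_2* = 5.1816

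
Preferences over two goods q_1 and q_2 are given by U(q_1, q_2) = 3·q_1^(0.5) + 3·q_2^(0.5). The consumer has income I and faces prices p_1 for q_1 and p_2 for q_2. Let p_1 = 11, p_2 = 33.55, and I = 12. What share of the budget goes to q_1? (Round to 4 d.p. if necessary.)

From the CES first-order condition, (q_2/q_1)^(0.5) = p_1/p_2.
Solve for the ratio: q_2/q_1 = [p_1/p_2]^(2).
With the ratio pinned down, the budget gives q_1* = I/(p_1 + p_2·(q_2/q_1)) and q_2* = (q_2/q_1)·q_1*.
Numerically q_2/q_1 = 0.107498, so q_1* = 12/(11 + 33.55·0.107498) = 0.8215 and q_2* = 0.107498·0.8215 = 0.0883.
Expenditure on q_1: 11·0.8215 = 9.037; share = 0.7531.

share on q_1 = 0.7531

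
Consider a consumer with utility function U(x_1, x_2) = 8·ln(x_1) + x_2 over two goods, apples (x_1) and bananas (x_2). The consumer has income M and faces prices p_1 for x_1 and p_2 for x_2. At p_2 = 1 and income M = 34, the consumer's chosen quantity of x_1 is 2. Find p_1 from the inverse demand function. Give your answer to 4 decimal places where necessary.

p_1 = 4

MU_x_1 = 8/x_1, MU_x_2 = 1. Tangency: 8/x_1 = p_1/p_2.
So x_1*(p_1,p_2) = 8·p_2/p_1, independent of income; and x_2* = (M − 8·p_2)/p_2.
Set x_1* = 2 in the demand function and solve for p_1: p_1 = 4.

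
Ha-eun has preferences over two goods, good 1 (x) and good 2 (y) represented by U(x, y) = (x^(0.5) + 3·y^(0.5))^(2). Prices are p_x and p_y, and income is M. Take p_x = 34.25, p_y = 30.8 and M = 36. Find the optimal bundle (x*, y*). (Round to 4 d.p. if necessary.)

MU_x ∝ x^(-0.5), MU_y ∝ 3·y^(-0.5), so MRS = (1/3)·(y/x)^(0.5) = p_x/p_y.
Hence y/x = (3·p_x/p_y)^(1/(0.5)), i.e. raised to the 2 power.
Substitute y = (y/x)·x into the budget: x* = M/(p_x + p_y·(y/x)).
Numerically y/x = 11.129156, so x* = 36/(34.25 + 30.8·11.129156) = 0.0955 and y* = 11.129156·0.0955 = 1.0627.

x* = 0.0955, y* = 1.0627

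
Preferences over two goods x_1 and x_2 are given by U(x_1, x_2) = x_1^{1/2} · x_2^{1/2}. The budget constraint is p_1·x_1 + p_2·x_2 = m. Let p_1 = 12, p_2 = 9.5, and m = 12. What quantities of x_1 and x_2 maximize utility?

Tangency: MRS = x_2/x_1 = p_1/p_2.
Rearranging, p_2·x_2 = p_1·x_1. Substituting into the budget gives p_1·x_1·(1 + 1) = m.
Demand: x_1*(p_1,p_2,m) = 0.5·m/p_1 and x_2* = 0.5·m/p_2.
At p_1=12, p_2=9.5, m=12: x_1* = 0.5·12/12 = 0.5, x_2* = 0.6316.

x_1* = 0.5, x_2* = 0.6316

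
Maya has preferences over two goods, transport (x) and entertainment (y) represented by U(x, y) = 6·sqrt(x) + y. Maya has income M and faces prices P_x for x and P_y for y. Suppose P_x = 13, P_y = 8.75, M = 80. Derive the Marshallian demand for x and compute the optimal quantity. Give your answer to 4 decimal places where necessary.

x* = 4.0773

MU_x = 3/√x, MU_y = 1. Tangency: 3/√x = P_x/P_y.
Solve: √x = 3·P_y/P_x, so x*(P_x,P_y) = (3·P_y/P_x)², and y* = (M − P_x·x*)/P_y.
Plugging in: x* = (3·8.75/13)² = 4.0773.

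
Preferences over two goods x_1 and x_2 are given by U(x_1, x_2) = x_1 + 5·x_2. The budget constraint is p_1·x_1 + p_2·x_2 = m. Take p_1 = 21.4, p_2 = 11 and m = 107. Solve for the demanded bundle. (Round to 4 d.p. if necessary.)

x_1* = 0, x_2* = 9.7273

Linear utility — the consumer picks whichever good has higher MU/price: 1/21.4 = 0.0467 vs 5/11 = 0.4545.
x_2 gives more utility per dollar, so spend all income on x_2: x_2* = m/p_2, x_1* = 0.
Numerically: x_1* = 0, x_2* = 9.7273.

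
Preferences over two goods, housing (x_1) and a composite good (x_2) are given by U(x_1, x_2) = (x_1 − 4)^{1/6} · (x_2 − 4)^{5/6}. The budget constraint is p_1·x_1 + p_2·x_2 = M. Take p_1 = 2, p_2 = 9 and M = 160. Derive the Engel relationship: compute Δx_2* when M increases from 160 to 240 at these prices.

Δx_2* = 7.4074

Discretionary income = 160 − 4·2 − 4·9 = 116; x_2* = 4 + 5/6·116/9 = 14.7407.
At M' = 240: x_2* = 22.1481. Change: 22.1481 − 14.7407 = 7.4074.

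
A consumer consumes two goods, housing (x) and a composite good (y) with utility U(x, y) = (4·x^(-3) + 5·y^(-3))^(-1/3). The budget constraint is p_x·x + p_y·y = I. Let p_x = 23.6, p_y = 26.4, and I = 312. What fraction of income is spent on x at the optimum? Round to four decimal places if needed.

From the CES first-order condition, (4/5)·(y/x)^(4) = p_x/p_y.
Hence y/x = ((5/4)·p_x/p_y)^(1/(4)), i.e. raised to the 0.25 power.
With the ratio pinned down, the budget gives x* = I/(p_x + p_y·(y/x)) and y* = (y/x)·x*.
Numerically y/x = 1.028145, so x* = 312/(23.6 + 26.4·1.028145) = 6.1486 and y* = 1.028145·6.1486 = 6.3217.
Expenditure on x: 23.6·6.1486 = 145.1076; share = 0.4651.

share on x = 0.4651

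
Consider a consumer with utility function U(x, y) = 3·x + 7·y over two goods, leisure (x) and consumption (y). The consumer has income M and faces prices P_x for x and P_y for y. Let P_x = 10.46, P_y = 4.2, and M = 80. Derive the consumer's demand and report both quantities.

Perfect substitutes: compare marginal utility per dollar. 3/P_x vs 7/P_y → 0.2868 vs 1.6667.
y gives more utility per dollar, so spend all income on y: y* = M/P_y, x* = 0.
Numerically: x* = 0, y* = 19.0476.

x* = 0, y* = 19.0476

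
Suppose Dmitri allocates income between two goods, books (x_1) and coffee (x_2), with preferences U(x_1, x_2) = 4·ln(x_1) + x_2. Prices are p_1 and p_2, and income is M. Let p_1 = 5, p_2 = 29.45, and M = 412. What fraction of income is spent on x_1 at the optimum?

share on x_1 = 0.2859

Set MRS = p_1/p_2: (4/x_1)/1 = p_1/p_2.
So x_1*(p_1,p_2) = 4·p_2/p_1, independent of income; and x_2* = (M − 4·p_2)/p_2.
At the given prices: x_1* = 4·29.45/5 = 23.56, and x_2* = 9.9898.
Expenditure on x_1: 5·23.56 = 117.8; share = 0.2859.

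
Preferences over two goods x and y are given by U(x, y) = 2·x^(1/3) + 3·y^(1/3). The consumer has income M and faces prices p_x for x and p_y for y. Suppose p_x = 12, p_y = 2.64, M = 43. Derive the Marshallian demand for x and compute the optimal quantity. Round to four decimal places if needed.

From the CES first-order condition, (2/3)·(y/x)^(2/3) = p_x/p_y.
Solve for the ratio: y/x = [(3/2)·p_x/p_y]^(1.5).
With the ratio pinned down, the budget gives x* = M/(p_x + p_y·(y/x)) and y* = (y/x)·x*.
Numerically y/x = 17.803397, so x* = 43/(12 + 2.64·17.803397) = 0.7288.

x* = 0.7288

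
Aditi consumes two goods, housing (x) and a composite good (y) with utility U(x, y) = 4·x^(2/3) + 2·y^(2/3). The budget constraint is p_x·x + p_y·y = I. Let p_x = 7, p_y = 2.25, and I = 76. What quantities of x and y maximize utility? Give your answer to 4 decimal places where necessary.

x* = 4.913, y* = 18.4929

From the CES first-order condition, 2·(y/x)^(1/3) = p_x/p_y.
Solve for the ratio: y/x = [(1/2)·p_x/p_y]^(3).
With the ratio pinned down, the budget gives x* = I/(p_x + p_y·(y/x)) and y* = (y/x)·x*.
Numerically y/x = 3.76406, so x* = 76/(7 + 2.25·3.76406) = 4.913 and y* = 3.76406·4.913 = 18.4929.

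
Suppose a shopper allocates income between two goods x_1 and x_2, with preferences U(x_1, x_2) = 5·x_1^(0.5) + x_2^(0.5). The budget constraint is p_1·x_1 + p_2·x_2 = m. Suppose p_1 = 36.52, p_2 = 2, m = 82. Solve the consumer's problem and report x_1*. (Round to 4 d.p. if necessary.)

Numerically x_2/x_1 = 13.337104, so x_1* = 82/(36.52 + 2·13.337104) = 1.2976.

x_1* = 1.2976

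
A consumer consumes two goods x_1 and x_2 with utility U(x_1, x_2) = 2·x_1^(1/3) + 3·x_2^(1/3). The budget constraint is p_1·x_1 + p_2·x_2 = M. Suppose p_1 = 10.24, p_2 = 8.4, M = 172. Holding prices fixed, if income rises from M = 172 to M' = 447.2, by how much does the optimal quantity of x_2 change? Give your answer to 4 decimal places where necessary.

Δx_2* = 21.9436

MU_x_1 ∝ 2·x_1^(-2/3), MU_x_2 ∝ 3·x_2^(-2/3), so MRS = (2/3)·(x_2/x_1)^(2/3) = p_1/p_2.
Solve for the ratio: x_2/x_1 = [(3/2)·p_1/p_2]^(1.5).
Substitute x_2 = (x_2/x_1)·x_1 into the budget: x_1* = M/(p_1 + p_2·(x_2/x_1)).
Numerically x_2/x_1 = 2.47268, so x_1* = 172/(10.24 + 8.4·2.47268) = 5.5465 and x_2* = 2.47268·5.5465 = 13.7147.
At M' = 447.2: x_2* = 35.6583. Change: 35.6583 − 13.7147 = 21.9436.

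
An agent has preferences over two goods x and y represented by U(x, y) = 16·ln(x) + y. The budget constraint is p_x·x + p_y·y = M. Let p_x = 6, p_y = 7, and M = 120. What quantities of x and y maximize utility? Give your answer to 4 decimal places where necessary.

x* = 18.6667, y* = 1.1429

MU_x = 16/x, MU_y = 1. Tangency: 16/x = p_x/p_y.
So x*(p_x,p_y) = 16·p_y/p_x, independent of income; and y* = (M − 16·p_y)/p_y.
At the given prices: x* = 16·7/6 = 18.6667, and y* = 1.1429.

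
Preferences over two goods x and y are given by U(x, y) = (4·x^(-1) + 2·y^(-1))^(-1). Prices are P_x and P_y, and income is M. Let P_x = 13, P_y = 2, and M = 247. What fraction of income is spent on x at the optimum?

MU_x ∝ 4·x^(-2), MU_y ∝ 2·y^(-2), so MRS = 2·(y/x)^(2) = P_x/P_y.
Solve for the ratio: y/x = [(1/2)·P_x/P_y]^(0.5).
Substitute y = (y/x)·x into the budget: x* = M/(P_x + P_y·(y/x)).
Numerically y/x = 1.802776, so x* = 247/(13 + 2·1.802776) = 14.8745 and y* = 1.802776·14.8745 = 26.8155.
Expenditure on x: 13·14.8745 = 193.3691; share = 0.7829.

share on x = 0.7829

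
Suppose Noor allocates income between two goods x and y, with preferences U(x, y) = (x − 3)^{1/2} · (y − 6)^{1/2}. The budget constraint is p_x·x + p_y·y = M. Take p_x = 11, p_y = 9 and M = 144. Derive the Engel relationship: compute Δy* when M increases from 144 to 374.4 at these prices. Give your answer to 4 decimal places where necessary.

This is Cobb-Douglas in (x−3, y−6): tangency gives 0.5·p_y·(y−6) = 0.5·p_x·(x−3).
After buying the subsistence bundle (3, 6), a share 0.5 of the remaining income goes to x: x* = 3 + 0.5·(M − 3p_x − 6p_y)/p_x.
Discretionary income = 144 − 3·11 − 6·9 = 57; y* = 6 + 0.5·57/9 = 9.1667.
At M' = 374.4: y* = 21.9667. Change: 21.9667 − 9.1667 = 12.8.

Δy* = 12.8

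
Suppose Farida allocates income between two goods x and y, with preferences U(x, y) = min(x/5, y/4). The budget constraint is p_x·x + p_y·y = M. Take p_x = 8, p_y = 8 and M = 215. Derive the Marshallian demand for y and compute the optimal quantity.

Leontief preferences: the optimum is at the kink where x/5 = y/4, i.e. y = (4/5)·x.
Budget: p_x·x + p_y·(4/5)·x = M, so (5·p_x + 4·p_y)·x = 5·M.
Demand: x*(p_x,p_y,M) = 5·M/(5·p_x + 4·p_y), y* = 4·M/(5·p_x + 4·p_y).
Here 5·8 + 4·8 = 72, giving y* = 11.9444.

y* = 11.9444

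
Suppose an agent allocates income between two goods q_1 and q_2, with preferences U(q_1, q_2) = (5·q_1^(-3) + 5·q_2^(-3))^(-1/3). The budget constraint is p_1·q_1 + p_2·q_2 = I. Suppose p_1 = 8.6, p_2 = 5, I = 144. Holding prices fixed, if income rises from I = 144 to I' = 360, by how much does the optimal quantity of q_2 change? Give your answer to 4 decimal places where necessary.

Δq_2* = 17.2668

MRS = MU_q_1/MU_q_2 = (q_2/q_1)^(4). Set equal to p_1/p_2.
Hence q_2/q_1 = (p_1/p_2)^(1/(4)), i.e. raised to the 0.25 power.
Substitute q_2 = (q_2/q_1)·q_1 into the budget: q_1* = I/(p_1 + p_2·(q_2/q_1)).
Numerically q_2/q_1 = 1.145202, so q_1* = 144/(8.6 + 5·1.145202) = 10.0516 and q_2* = 1.145202·10.0516 = 11.5112.
At I' = 360: q_2* = 28.7779. Change: 28.7779 − 11.5112 = 17.2668.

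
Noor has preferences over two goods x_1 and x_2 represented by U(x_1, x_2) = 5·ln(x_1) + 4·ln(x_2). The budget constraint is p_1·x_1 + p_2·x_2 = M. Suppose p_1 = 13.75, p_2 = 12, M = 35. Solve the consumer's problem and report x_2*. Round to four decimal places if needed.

MU_x_1/MU_x_2 = (5·x_2)/(4·x_1); tangency sets this equal to p_1/p_2.
Rearranging, p_2·x_2 = (4/5)·p_1·x_1. Substituting into the budget gives p_1·x_1·(1 + (4/5)) = M.
Demand: x_1*(p_1,p_2,M) = 5/9·M/p_1 and x_2* = 4/9·M/p_2.
At p_1=13.75, p_2=12, M=35: x_2* = 4/9·35/12 = 1.2963.

x_2* = 1.2963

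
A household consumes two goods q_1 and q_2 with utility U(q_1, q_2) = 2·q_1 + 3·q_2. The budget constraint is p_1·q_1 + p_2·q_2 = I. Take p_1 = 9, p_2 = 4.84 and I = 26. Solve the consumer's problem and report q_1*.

q_1* = 0

Perfect substitutes: compare marginal utility per dollar. 2/p_1 vs 3/p_2 → 0.2222 vs 0.6198.
q_2 gives more utility per dollar, so spend all income on q_2: q_2* = I/p_2, q_1* = 0.
Numerically: q_1* = 0, q_2* = 5.3719.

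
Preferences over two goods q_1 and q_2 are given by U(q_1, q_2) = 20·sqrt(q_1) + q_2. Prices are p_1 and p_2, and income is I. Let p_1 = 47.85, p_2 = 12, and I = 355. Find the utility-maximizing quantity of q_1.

q_1* = 6.2892

Utility is quasi-linear in q_2; the FOC for q_1 is 10/√q_1 = p_1/p_2.
Thus q_1* = (10·p_2/p_1)² — independent of I — with the rest of income spent on q_2.
Plugging in: q_1* = (10·12/47.85)² = 6.2892.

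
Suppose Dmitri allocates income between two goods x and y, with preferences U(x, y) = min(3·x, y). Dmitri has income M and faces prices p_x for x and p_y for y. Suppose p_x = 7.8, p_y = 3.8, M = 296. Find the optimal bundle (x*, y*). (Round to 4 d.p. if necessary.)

Leontief preferences: the optimum is at the kink where x/1 = y/3, i.e. y = 3·x.
Budget: p_x·x + p_y·3·x = M, so (p_x + 3·p_y)·x = M.
Demand: x*(p_x,p_y,M) = M/(p_x + 3·p_y), y* = 3·M/(p_x + 3·p_y).
Here 7.8 + 3·3.8 = 19.2, giving x* = 15.4167 and y* = 46.25.

x* = 15.4167, y* = 46.25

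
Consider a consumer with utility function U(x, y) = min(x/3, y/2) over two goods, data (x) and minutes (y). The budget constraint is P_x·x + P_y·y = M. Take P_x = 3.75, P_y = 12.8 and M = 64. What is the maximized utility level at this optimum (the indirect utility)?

Leontief preferences: the optimum is at the kink where x/3 = y/2, i.e. y = (2/3)·x.
Budget: P_x·x + P_y·(2/3)·x = M, so (3·P_x + 2·P_y)·x = 3·M.
Demand: x*(P_x,P_y,M) = 3·M/(3·P_x + 2·P_y), y* = 2·M/(3·P_x + 2·P_y).
Here 3·3.75 + 2·12.8 = 36.85, giving x* = 5.2103 and y* = 3.4735.
Utility at the optimum: U(5.2103, 3.4735) = 1.7368.

V = 1.7368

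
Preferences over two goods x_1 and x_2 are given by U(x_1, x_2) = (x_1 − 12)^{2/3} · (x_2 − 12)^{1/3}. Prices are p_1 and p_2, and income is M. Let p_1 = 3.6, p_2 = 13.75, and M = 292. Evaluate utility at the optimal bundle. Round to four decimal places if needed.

This is Cobb-Douglas in (x_1−12, x_2−12): tangency gives 2/3·p_2·(x_2−12) = 1/3·p_1·(x_1−12).
After buying the subsistence bundle (12, 12), a share 2/3 of the remaining income goes to x_1: x_1* = 12 + 2/3·(M − 12p_1 − 12p_2)/p_1.
Discretionary income = 292 − 12·3.6 − 12·13.75 = 83.8; x_1* = 12 + 2/3·83.8/3.6 = 27.5185; x_2* = 12 + 1/3·83.8/13.75 = 14.0315.
Utility at the optimum: U(27.5185, 14.0315) = 7.8796.

V = 7.8796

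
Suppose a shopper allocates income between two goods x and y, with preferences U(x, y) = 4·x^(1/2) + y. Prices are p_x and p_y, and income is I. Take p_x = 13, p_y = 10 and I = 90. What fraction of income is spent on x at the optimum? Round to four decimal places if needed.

share on x = 0.3419

Utility is quasi-linear in y; the FOC for x is 2/√x = p_x/p_y.
Solve: √x = 2·p_y/p_x, so x*(p_x,p_y) = (2·p_y/p_x)², and y* = (I − p_x·x*)/p_y.
Plugging in: x* = (2·10/13)² = 2.3669, y* = 5.9231.
Expenditure on x: 13·2.3669 = 30.7692; share = 0.3419.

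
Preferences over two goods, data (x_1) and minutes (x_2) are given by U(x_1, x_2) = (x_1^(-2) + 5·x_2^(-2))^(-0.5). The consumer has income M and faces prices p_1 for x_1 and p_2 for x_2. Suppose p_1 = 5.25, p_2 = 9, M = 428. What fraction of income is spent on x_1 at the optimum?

MRS = MU_x_1/MU_x_2 = (1/5)·(x_2/x_1)^(3). Set equal to p_1/p_2.
Hence x_2/x_1 = (5·p_1/p_2)^(1/(3)), i.e. raised to the 1/3 power.
Substitute x_2 = (x_2/x_1)·x_1 into the budget: x_1* = M/(p_1 + p_2·(x_2/x_1)).
Numerically x_2/x_1 = 1.42877, so x_1* = 428/(5.25 + 9·1.42877) = 23.6348 and x_2* = 1.42877·23.6348 = 33.7686.
Expenditure on x_1: 5.25·23.6348 = 124.0824; share = 0.2899.

share on x_1 = 0.2899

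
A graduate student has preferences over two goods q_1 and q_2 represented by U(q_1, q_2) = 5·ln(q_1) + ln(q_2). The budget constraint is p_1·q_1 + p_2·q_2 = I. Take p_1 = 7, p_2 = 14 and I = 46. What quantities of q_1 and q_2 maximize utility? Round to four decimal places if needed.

The MRS is 5·q_2/q_1. Set MRS = p_1/p_2.
So 5·p_2·q_2 = p_1·q_1; combined with the budget, a share 5/6 of income goes to q_1.
Demand: q_1*(p_1,p_2,I) = 5/6·I/p_1 and q_2* = 1/6·I/p_2.
At p_1=7, p_2=14, I=46: q_1* = 5/6·46/7 = 5.4762, q_2* = 0.5476.

q_1* = 5.4762, q_2* = 0.5476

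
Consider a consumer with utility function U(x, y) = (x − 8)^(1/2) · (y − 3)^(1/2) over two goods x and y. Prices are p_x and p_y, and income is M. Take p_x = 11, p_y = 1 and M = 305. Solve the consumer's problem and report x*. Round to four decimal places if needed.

x* = 17.7273

Let x' = x−8, y' = y−3. MRS = y'/x' = p_x/p_y.
After buying the subsistence bundle (8, 3), a share 0.5 of the remaining income goes to x: x* = 8 + 0.5·(M − 8p_x − 3p_y)/p_x.
Discretionary income = 305 − 8·11 − 3·1 = 214; x* = 8 + 0.5·214/11 = 17.7273.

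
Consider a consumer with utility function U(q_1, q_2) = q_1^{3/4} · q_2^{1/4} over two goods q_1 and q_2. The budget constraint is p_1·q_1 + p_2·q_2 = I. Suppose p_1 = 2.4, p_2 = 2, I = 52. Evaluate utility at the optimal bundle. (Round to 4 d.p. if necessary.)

V = 12.9231

Tangency: MRS = 3·q_2/q_1 = p_1/p_2.
So 0.75·p_2·q_2 = 0.25·p_1·q_1; combined with the budget, a share 0.75 of income goes to q_1.
Demand: q_1*(p_1,p_2,I) = 0.75·I/p_1 and q_2* = 0.25·I/p_2.
At p_1=2.4, p_2=2, I=52: q_1* = 0.75·52/2.4 = 16.25, q_2* = 6.5.
Utility at the optimum: U(16.25, 6.5) = 12.9231.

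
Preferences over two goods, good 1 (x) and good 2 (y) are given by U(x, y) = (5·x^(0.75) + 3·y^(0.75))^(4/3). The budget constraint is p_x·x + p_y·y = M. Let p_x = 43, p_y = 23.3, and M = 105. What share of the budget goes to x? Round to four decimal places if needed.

share on x = 0.5511

MRS = MU_x/MU_y = (5/3)·(y/x)^(0.25). Set equal to p_x/p_y.
Hence y/x = ((3/5)·p_x/p_y)^(1/(0.25)), i.e. raised to the 4 power.
Substitute y = (y/x)·x into the budget: x* = M/(p_x + p_y·(y/x)).
Numerically y/x = 1.503333, so x* = 105/(43 + 23.3·1.503333) = 1.3457 and y* = 1.503333·1.3457 = 2.023.
Expenditure on x: 43·1.3457 = 57.8641; share = 0.5511.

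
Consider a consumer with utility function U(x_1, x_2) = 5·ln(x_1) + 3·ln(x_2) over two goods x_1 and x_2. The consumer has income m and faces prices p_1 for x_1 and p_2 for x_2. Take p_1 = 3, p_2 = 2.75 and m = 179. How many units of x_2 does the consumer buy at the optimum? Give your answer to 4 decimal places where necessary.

The MRS is (5/3)·x_2/x_1. Set MRS = p_1/p_2.
So 5·p_2·x_2 = 3·p_1·x_1; combined with the budget, a share 0.625 of income goes to x_1.
Demand: x_1*(p_1,p_2,m) = 0.625·m/p_1 and x_2* = 0.375·m/p_2.
At p_1=3, p_2=2.75, m=179: x_2* = 0.375·179/2.75 = 24.4091.

x_2* = 24.4091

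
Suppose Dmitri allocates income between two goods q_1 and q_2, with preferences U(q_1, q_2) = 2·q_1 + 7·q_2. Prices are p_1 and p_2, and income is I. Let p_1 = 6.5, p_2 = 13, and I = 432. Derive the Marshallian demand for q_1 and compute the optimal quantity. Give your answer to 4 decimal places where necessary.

q_1* = 0

Linear utility — the consumer picks whichever good has higher MU/price: 2/6.5 = 0.3077 vs 7/13 = 0.5385.
q_2 gives more utility per dollar, so spend all income on q_2: q_2* = I/p_2, q_1* = 0.
Numerically: q_1* = 0, q_2* = 33.2308.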